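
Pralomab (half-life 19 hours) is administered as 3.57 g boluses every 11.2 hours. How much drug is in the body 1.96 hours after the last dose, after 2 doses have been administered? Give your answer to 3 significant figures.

The 2 doses were given 13.16, 1.96 hours ago.
Total = 3.57·(1/2)^(13.16/19) + 3.57·(1/2)^(1.96/19)
      = 2.2088 + 3.3236 ≈ 5.5325 g.

5.53 g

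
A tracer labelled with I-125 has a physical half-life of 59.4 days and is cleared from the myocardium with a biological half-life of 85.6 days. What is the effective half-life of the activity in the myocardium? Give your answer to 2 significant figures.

35 days

1/t_eff = 1/t_phys + 1/t_biol = 1/59.4 + 1/85.6 = 0.028517 per day.
t_eff = 59.4 × 85.6 / (59.4 + 85.6) ≈ 35.066 days.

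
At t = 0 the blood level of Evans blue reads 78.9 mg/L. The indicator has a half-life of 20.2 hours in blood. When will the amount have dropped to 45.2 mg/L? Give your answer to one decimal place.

Fraction remaining = 45.2/78.9 ≈ 0.57288.
n = log₂(78.9/45.2) = ln(1.7456)/ln 2 ≈ 0.8037 half-lives.
t = n × t½ = 0.8037 × 20.2 ≈ 16.235 hours.

16.2 hours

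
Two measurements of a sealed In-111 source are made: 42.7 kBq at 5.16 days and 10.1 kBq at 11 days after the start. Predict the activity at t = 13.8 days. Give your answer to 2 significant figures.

5.1 kBq

Over Δt = 11 − 5.16 = 5.84 days, the level fell by a factor of 42.7/10.1 ≈ 4.2277.
n = log₂(4.2277) ≈ 2.0799 half-lives, so t½ = 5.84/2.0799 ≈ 2.8079 days.
From t = 11 to t = 13.8: 10.1 × (1/2)^((13.8−11)/2.8079) ≈ 5.0598 kBq.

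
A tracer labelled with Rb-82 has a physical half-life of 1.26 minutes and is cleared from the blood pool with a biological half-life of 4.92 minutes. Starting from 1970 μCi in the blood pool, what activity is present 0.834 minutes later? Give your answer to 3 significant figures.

1/t_eff = 1/t_phys + 1/t_biol = 1/1.26 + 1/4.92 = 0.9969 per minute.
t_eff = 1.26 × 4.92 / (1.26 + 4.92) ≈ 1.0031 minutes.
Remaining = 1970 × (1/2)^(0.834/1.0031) = 1970 × (1/2)^0.83142 ≈ 1107.1 μCi.

1110 μCi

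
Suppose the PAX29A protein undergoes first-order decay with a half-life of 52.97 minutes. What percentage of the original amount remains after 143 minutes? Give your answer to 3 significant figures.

15.4%

n = 143/52.97 ≈ 2.6996 half-lives.
Fraction remaining = (1/2)^2.6996 ≈ 0.15393, i.e. 15.393%.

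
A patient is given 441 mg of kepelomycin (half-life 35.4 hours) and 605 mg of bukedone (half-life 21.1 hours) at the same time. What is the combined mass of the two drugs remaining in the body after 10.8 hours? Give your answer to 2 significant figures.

kepelomycin: 441 × (1/2)^(10.8/35.4) = 441 × (1/2)^0.30508 ≈ 356.94 mg.
bukedone: 605 × (1/2)^(10.8/21.1) = 605 × (1/2)^0.51185 ≈ 424.3 mg.
Total = 356.94 + 424.3 ≈ 781.24 mg.

780 mg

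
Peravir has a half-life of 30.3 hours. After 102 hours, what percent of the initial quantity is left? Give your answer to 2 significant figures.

n = 102/30.3 ≈ 3.3663 half-lives.
Fraction remaining = (1/2)^3.3663 ≈ 0.096969, i.e. 9.6969%.

9.7%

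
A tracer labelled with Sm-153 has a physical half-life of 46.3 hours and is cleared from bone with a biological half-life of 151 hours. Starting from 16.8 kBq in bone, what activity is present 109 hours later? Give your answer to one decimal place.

2.0 kBq

1/t_eff = 1/t_phys + 1/t_biol = 1/46.3 + 1/151 = 0.028221 per hour.
t_eff = 46.3 × 151 / (46.3 + 151) ≈ 35.435 hours.
Remaining = 16.8 × (1/2)^(109/35.435) = 16.8 × (1/2)^3.0761 ≈ 1.9921 kBq.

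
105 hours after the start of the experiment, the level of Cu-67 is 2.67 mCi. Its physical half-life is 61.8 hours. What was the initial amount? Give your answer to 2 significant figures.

Number of half-lives elapsed: n = 105/61.8 ≈ 1.699.
A₀ = A × 2^n = 2.67 × 2^1.699 = 2.67 × 3.2468 ≈ 8.669 mCi.

8.7 mCi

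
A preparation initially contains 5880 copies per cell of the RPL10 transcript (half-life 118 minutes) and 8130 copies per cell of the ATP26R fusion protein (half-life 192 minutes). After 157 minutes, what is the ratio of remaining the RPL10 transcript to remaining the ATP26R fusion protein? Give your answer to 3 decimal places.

0.507

RPL10 transcript: 5880 × (1/2)^(157/118) = 5880 × (1/2)^1.3305 ≈ 2338.1 copies per cell.
ATP26R fusion protein: 8130 × (1/2)^(157/192) = 8130 × (1/2)^0.81771 ≈ 4612.5 copies per cell.
Ratio ≈ 2338.1 / 4612.5 ≈ 0.5069.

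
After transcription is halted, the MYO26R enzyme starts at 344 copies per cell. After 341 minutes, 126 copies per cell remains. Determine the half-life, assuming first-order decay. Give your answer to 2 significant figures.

240 minutes

A/A₀ = 126/344 ≈ 0.36628.
n = log₂(2.7302) ≈ 1.449 half-lives elapsed in 341 minutes.
t½ = 341/1.449 ≈ 235.34 minutes.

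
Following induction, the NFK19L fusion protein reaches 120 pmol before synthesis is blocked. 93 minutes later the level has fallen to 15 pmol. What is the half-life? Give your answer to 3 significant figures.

A/A₀ = 15/120 ≈ 0.125.
n = log₂(8) ≈ 3 half-lives elapsed in 93 minutes.
t½ = 93/3 ≈ 31 minutes.

31.0 minutes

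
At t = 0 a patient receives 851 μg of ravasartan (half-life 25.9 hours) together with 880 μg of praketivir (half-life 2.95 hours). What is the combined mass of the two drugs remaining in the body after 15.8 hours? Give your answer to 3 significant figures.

ravasartan: 851 × (1/2)^(15.8/25.9) = 851 × (1/2)^0.61004 ≈ 557.56 μg.
praketivir: 880 × (1/2)^(15.8/2.95) = 880 × (1/2)^5.3559 ≈ 21.488 μg.
Total = 557.56 + 21.488 ≈ 579.04 μg.

579 μg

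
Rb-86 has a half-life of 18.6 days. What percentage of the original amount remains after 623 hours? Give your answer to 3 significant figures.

623 hours = 25.9583 days.
n = 25.9583/18.6 ≈ 1.3956 half-lives.
Fraction remaining = (1/2)^1.3956 ≈ 0.38008, i.e. 38.008%.

38.0%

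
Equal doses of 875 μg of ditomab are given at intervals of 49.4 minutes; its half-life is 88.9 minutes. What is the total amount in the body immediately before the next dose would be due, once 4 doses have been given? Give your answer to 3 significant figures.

1460 μg

The 4 doses were given 197.6, 148.2, 98.8, 49.4 minutes ago.
Total = 875·(1/2)^(197.6/88.9) + 875·(1/2)^(148.2/88.9) + 875·(1/2)^(98.8/88.9) + 875·(1/2)^(49.4/88.9)
      = 187.46 + 275.54 + 405 + 595.29 ≈ 1463.3 μg.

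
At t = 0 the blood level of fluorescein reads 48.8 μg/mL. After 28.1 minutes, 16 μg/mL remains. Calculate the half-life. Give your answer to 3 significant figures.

A/A₀ = 16/48.8 ≈ 0.32787.
n = log₂(3.05) ≈ 1.6088 half-lives elapsed in 28.1 minutes.
t½ = 28.1/1.6088 ≈ 17.466 minutes.

17.5 minutes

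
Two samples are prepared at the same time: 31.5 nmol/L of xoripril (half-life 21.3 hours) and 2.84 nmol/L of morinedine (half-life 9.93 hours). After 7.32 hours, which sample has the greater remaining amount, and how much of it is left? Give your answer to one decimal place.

xoripril: 31.5 × (1/2)^0.34366 ≈ 24.823 nmol/L.
morinedine: 2.84 × (1/2)^0.73716 ≈ 1.7038 nmol/L.
Xoripril has more remaining, at ≈ 24.823 nmol/L.

xoripril, 24.8 nmol/L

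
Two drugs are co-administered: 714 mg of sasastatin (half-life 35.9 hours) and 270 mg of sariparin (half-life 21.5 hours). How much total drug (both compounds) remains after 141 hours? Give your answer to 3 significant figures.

sasastatin: 714 × (1/2)^(141/35.9) = 714 × (1/2)^3.9276 ≈ 46.922 mg.
sariparin: 270 × (1/2)^(141/21.5) = 270 × (1/2)^6.5581 ≈ 2.8653 mg.
Total = 46.922 + 2.8653 ≈ 49.788 mg.

49.8 mg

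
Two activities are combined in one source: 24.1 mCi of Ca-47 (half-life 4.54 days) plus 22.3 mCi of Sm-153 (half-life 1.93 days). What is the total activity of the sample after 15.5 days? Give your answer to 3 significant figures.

Ca-47: 24.1 × (1/2)^(15.5/4.54) = 24.1 × (1/2)^3.4141 ≈ 2.2608 mCi.
Sm-153: 22.3 × (1/2)^(15.5/1.93) = 22.3 × (1/2)^8.0311 ≈ 0.085252 mCi.
Total = 2.2608 + 0.085252 ≈ 2.3461 mCi.

2.35 mCi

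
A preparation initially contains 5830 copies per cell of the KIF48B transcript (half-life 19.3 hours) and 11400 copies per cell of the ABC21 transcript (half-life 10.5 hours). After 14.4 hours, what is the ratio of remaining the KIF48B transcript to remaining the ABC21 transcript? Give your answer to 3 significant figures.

KIF48B transcript: 5830 × (1/2)^(14.4/19.3) = 5830 × (1/2)^0.74611 ≈ 3475.9 copies per cell.
ABC21 transcript: 11400 × (1/2)^(14.4/10.5) = 11400 × (1/2)^1.3714 ≈ 4406.2 copies per cell.
Ratio ≈ 3475.9 / 4406.2 ≈ 0.78886.

0.789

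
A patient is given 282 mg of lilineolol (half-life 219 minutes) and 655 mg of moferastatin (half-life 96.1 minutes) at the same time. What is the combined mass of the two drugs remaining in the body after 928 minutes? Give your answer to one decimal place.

15.8 mg

lilineolol: 282 × (1/2)^(928/219) = 282 × (1/2)^4.2374 ≈ 14.95 mg.
moferastatin: 655 × (1/2)^(928/96.1) = 655 × (1/2)^9.6566 ≈ 0.81155 mg.
Total = 14.95 + 0.81155 ≈ 15.762 mg.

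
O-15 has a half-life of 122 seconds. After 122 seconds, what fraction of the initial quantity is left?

n = 122/122 ≈ 1 half-life.
Fraction remaining = (1/2)^1 ≈ 0.5.

0.5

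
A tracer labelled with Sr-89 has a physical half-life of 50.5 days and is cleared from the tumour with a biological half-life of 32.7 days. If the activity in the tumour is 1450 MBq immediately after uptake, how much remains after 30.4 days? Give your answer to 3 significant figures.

502 MBq

1/t_eff = 1/t_phys + 1/t_biol = 1/50.5 + 1/32.7 = 0.050383 per day.
t_eff = 50.5 × 32.7 / (50.5 + 32.7) ≈ 19.848 days.
Remaining = 1450 × (1/2)^(30.4/19.848) = 1450 × (1/2)^1.5316 ≈ 501.53 MBq.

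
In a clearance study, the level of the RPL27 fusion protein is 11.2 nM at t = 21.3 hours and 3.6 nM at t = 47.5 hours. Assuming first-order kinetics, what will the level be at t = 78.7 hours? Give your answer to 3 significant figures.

0.932 nM

Over Δt = 47.5 − 21.3 = 26.2 hours, the level fell by a factor of 11.2/3.6 ≈ 3.1111.
n = log₂(3.1111) ≈ 1.6374 half-lives, so t½ = 26.2/1.6374 ≈ 16.001 hours.
From t = 47.5 to t = 78.7: 3.6 × (1/2)^((78.7−47.5)/16.001) ≈ 0.93179 nM.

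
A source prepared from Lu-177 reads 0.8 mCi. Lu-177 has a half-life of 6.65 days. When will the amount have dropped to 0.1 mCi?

0.1/0.8 = 1/8, so 3 half-lives have elapsed.
t = 3 × 6.65 = 19.95 days.

19.95 days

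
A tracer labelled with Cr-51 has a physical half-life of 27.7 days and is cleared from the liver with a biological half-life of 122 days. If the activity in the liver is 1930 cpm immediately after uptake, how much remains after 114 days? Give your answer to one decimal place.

58.3 cpm

1/t_eff = 1/t_phys + 1/t_biol = 1/27.7 + 1/122 = 0.044298 per day.
t_eff = 27.7 × 122 / (27.7 + 122) ≈ 22.574 days.
Remaining = 1930 × (1/2)^(114/22.574) = 1930 × (1/2)^5.0499 ≈ 58.26 cpm.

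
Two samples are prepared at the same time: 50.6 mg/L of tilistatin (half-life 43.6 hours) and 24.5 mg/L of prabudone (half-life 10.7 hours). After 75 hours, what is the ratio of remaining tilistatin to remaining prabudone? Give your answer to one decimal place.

tilistatin: 50.6 × (1/2)^(75/43.6) = 50.6 × (1/2)^1.7202 ≈ 15.358 mg/L.
prabudone: 24.5 × (1/2)^(75/10.7) = 24.5 × (1/2)^7.0093 ≈ 0.19017 mg/L.
Ratio ≈ 15.358 / 0.19017 ≈ 80.757.

80.8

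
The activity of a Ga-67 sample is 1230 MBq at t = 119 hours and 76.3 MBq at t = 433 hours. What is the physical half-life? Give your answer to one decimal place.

Over Δt = 433 − 119 = 314 hours, the level fell by a factor of 1230/76.3 ≈ 16.121.
n = log₂(16.121) ≈ 4.0108 half-lives, so t½ = 314/4.0108 ≈ 78.288 hours.

78.3 hours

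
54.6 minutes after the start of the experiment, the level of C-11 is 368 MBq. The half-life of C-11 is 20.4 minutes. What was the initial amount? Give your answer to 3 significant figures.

Number of half-lives elapsed: n = 54.6/20.4 ≈ 2.6765.
A₀ = A × 2^n = 368 × 2^2.6765 = 368 × 6.3929 ≈ 2352.6 MBq.

2350 MBq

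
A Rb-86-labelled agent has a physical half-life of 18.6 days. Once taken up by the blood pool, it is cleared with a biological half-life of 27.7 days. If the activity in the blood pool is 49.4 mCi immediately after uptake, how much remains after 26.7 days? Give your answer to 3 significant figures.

9.36 mCi

1/t_eff = 1/t_phys + 1/t_biol = 1/18.6 + 1/27.7 = 0.089865 per day.
t_eff = 18.6 × 27.7 / (18.6 + 27.7) ≈ 11.128 days.
Remaining = 49.4 × (1/2)^(26.7/11.128) = 49.4 × (1/2)^2.3994 ≈ 9.3636 mCi.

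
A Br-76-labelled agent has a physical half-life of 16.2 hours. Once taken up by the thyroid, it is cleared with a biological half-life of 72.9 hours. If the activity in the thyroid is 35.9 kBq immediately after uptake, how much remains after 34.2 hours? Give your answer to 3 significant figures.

6.00 kBq

1/t_eff = 1/t_phys + 1/t_biol = 1/16.2 + 1/72.9 = 0.075446 per hour.
t_eff = 16.2 × 72.9 / (16.2 + 72.9) ≈ 13.255 hours.
Remaining = 35.9 × (1/2)^(34.2/13.255) = 35.9 × (1/2)^2.5802 ≈ 6.0029 kBq.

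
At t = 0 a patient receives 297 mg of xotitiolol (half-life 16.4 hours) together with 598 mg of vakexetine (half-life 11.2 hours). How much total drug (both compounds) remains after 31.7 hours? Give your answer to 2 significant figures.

xotitiolol: 297 × (1/2)^(31.7/16.4) = 297 × (1/2)^1.9329 ≈ 77.784 mg.
vakexetine: 598 × (1/2)^(31.7/11.2) = 598 × (1/2)^2.8304 ≈ 84.077 mg.
Total = 77.784 + 84.077 ≈ 161.86 mg.

160 mg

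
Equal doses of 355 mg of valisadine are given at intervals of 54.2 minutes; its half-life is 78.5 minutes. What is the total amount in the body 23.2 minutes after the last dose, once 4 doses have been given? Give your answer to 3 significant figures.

648 mg

The 4 doses were given 185.8, 131.6, 77.4, 23.2 minutes ago.
Total = 355·(1/2)^(185.8/78.5) + 355·(1/2)^(131.6/78.5) + 355·(1/2)^(77.4/78.5) + 355·(1/2)^(23.2/78.5)
      = 68.822 + 111.06 + 179.23 + 289.24 ≈ 648.36 mg.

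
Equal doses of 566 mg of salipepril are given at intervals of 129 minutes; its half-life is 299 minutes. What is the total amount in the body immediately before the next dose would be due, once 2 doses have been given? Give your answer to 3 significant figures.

The 2 doses were given 258, 129 minutes ago.
Total = 566·(1/2)^(258/299) + 566·(1/2)^(129/299)
      = 311.22 + 419.7 ≈ 730.92 mg.

731 mg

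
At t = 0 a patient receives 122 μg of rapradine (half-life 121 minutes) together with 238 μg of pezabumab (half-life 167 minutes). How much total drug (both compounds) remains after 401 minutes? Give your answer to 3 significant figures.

rapradine: 122 × (1/2)^(401/121) = 122 × (1/2)^3.314 ≈ 12.267 μg.
pezabumab: 238 × (1/2)^(401/167) = 238 × (1/2)^2.4012 ≈ 45.055 μg.
Total = 12.267 + 45.055 ≈ 57.322 μg.

57.3 μg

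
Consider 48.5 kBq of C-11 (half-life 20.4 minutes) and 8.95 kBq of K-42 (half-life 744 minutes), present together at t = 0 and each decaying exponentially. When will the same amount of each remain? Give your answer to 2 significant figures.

Set 48.5·(1/2)^(t/20.4) = 8.95·(1/2)^(t/744).
Taking log₂: log₂(48.5/8.95) = t·(1/20.4 − 1/744).
log₂(5.419) = 2.438; 1/20.4 − 1/744 = 0.047676.
t = 2.438 / 0.047676 ≈ 51.138 minutes.

51 minutes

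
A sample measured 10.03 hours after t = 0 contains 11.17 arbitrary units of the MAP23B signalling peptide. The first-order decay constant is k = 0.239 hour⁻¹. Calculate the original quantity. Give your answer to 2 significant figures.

t½ = ln 2 / k = 0.69315 / 0.239 ≈ 2.9002 hours.
Number of half-lives elapsed: n = 10.03/2.9002 ≈ 3.4584.
A₀ = A × 2^n = 11.17 × 2^3.4584 = 11.17 × 10.992 ≈ 122.78 arbitrary units.

120 arbitrary units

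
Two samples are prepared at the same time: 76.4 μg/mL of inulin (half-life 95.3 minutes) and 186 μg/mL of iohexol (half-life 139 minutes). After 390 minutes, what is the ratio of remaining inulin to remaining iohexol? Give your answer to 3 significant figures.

inulin: 76.4 × (1/2)^(390/95.3) = 76.4 × (1/2)^4.0923 ≈ 4.479 μg/mL.
iohexol: 186 × (1/2)^(390/139) = 186 × (1/2)^2.8058 ≈ 26.601 μg/mL.
Ratio ≈ 4.479 / 26.601 ≈ 0.16838.

0.168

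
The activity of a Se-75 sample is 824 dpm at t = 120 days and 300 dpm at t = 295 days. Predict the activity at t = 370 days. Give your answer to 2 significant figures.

190 dpm

Over Δt = 295 − 120 = 175 days, the level fell by a factor of 824/300 ≈ 2.7467.
n = log₂(2.7467) ≈ 1.4577 half-lives, so t½ = 175/1.4577 ≈ 120.05 days.
From t = 295 to t = 370: 300 × (1/2)^((370−295)/120.05) ≈ 194.56 dpm.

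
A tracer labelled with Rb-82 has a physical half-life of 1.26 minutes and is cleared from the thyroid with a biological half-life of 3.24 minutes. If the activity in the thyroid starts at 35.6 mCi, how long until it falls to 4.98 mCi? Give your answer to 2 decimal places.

2.57 minutes

1/t_eff = 1/t_phys + 1/t_biol = 1/1.26 + 1/3.24 = 1.1023 per minute.
t_eff = 1.26 × 3.24 / (1.26 + 3.24) ≈ 0.9072 minutes.
n = log₂(35.6/4.98) ≈ 2.8377; t = 2.8377 × 0.9072 ≈ 2.5743 minutes.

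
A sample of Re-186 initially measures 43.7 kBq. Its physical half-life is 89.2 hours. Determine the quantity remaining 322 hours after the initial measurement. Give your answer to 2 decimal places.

Number of half-lives: n = 322/89.2 ≈ 3.6099.
Remaining = 43.7 × (1/2)^3.6099 = 43.7 × 0.081907 ≈ 3.5793 kBq.

3.58 kBq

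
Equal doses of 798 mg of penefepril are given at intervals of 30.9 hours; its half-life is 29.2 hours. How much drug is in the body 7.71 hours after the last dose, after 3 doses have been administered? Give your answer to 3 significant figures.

1140 mg

The 3 doses were given 69.51, 38.61, 7.71 hours ago.
Total = 798·(1/2)^(69.51/29.2) + 798·(1/2)^(38.61/29.2) + 798·(1/2)^(7.71/29.2)
      = 153.25 + 319.13 + 664.54 ≈ 1136.9 mg.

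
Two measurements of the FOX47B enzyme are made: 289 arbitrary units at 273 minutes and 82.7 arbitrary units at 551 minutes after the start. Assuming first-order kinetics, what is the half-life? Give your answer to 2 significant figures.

150 minutes

Over Δt = 551 − 273 = 278 minutes, the level fell by a factor of 289/82.7 ≈ 3.4946.
n = log₂(3.4946) ≈ 1.8051 half-lives, so t½ = 278/1.8051 ≈ 154.01 minutes.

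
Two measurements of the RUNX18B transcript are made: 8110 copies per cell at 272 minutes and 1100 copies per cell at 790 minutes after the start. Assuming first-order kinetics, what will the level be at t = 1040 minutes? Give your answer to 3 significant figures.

419 copies per cell

Over Δt = 790 − 272 = 518 minutes, the level fell by a factor of 8110/1100 ≈ 7.3727.
n = log₂(7.3727) ≈ 2.8822 half-lives, so t½ = 518/2.8822 ≈ 179.72 minutes.
From t = 790 to t = 1040: 1100 × (1/2)^((1040−790)/179.72) ≈ 419.42 copies per cell.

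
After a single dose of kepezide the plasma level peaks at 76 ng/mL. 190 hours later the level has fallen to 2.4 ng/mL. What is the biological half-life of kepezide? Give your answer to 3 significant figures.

38.1 hours

A/A₀ = 2.4/76 ≈ 0.031579.
n = log₂(31.667) ≈ 4.9849 half-lives elapsed in 190 hours.
t½ = 190/4.9849 ≈ 38.115 hours.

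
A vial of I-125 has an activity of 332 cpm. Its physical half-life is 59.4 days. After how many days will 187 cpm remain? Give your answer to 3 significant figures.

49.2 days

Fraction remaining = 187/332 ≈ 0.56325.
n = log₂(332/187) = ln(1.7754)/ln 2 ≈ 0.82814 half-lives.
t = n × t½ = 0.82814 × 59.4 ≈ 49.192 days.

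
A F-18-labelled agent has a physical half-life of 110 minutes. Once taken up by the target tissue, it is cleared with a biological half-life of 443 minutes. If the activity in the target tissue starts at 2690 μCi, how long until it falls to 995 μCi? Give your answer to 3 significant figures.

126 minutes

1/t_eff = 1/t_phys + 1/t_biol = 1/110 + 1/443 = 0.011348 per minute.
t_eff = 110 × 443 / (110 + 443) ≈ 88.119 minutes.
n = log₂(2690/995) ≈ 1.4348; t = 1.4348 × 88.119 ≈ 126.44 minutes.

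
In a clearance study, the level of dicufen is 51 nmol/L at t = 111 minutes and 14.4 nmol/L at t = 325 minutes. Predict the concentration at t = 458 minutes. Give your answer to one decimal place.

6.6 nmol/L

Over Δt = 325 − 111 = 214 minutes, the level fell by a factor of 51/14.4 ≈ 3.5417.
n = log₂(3.5417) ≈ 1.8244 half-lives, so t½ = 214/1.8244 ≈ 117.3 minutes.
From t = 325 to t = 458: 14.4 × (1/2)^((458−325)/117.3) ≈ 6.5619 nmol/L.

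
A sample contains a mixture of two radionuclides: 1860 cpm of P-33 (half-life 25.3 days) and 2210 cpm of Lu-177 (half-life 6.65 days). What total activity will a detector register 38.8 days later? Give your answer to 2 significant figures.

P-33: 1860 × (1/2)^(38.8/25.3) = 1860 × (1/2)^1.5336 ≈ 642.47 cpm.
Lu-177: 2210 × (1/2)^(38.8/6.65) = 2210 × (1/2)^5.8346 ≈ 38.726 cpm.
Total = 642.47 + 38.726 ≈ 681.2 cpm.

680 cpm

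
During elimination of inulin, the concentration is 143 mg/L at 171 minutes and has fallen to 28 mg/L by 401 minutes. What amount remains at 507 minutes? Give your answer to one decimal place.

Over Δt = 401 − 171 = 230 minutes, the level fell by a factor of 143/28 ≈ 5.1071.
n = log₂(5.1071) ≈ 2.3525 half-lives, so t½ = 230/2.3525 ≈ 97.768 minutes.
From t = 401 to t = 507: 28 × (1/2)^((507−401)/97.768) ≈ 13.206 mg/L.

13.2 mg/L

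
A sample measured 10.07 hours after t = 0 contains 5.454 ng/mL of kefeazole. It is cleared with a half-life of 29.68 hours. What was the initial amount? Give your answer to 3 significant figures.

Number of half-lives elapsed: n = 10.07/29.68 ≈ 0.33929.
A₀ = A × 2^n = 5.454 × 2^0.33929 = 5.454 × 1.2651 ≈ 6.9 ng/mL.

6.90 ng/mL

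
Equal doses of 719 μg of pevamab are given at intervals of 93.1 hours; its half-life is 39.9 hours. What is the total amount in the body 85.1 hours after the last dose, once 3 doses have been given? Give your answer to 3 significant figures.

203 μg

The 3 doses were given 271.3, 178.2, 85.1 hours ago.
Total = 719·(1/2)^(271.3/39.9) + 719·(1/2)^(178.2/39.9) + 719·(1/2)^(85.1/39.9)
      = 6.4547 + 32.53 + 163.94 ≈ 202.92 μg.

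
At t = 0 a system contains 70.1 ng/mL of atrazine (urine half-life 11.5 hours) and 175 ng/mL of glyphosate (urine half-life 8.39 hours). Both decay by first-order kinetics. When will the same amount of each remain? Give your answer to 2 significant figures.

41 hours

Set 70.1·(1/2)^(t/11.5) = 175·(1/2)^(t/8.39).
Taking log₂: log₂(70.1/175) = t·(1/11.5 − 1/8.39).
log₂(0.40057) = -1.3199; 1/11.5 − 1/8.39 = -0.032233.
t = -1.3199 / -0.032233 ≈ 40.948 hours.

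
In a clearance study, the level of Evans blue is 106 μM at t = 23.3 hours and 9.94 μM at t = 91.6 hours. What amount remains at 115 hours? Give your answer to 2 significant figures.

Over Δt = 91.6 − 23.3 = 68.3 hours, the level fell by a factor of 106/9.94 ≈ 10.664.
n = log₂(10.664) ≈ 3.4147 half-lives, so t½ = 68.3/3.4147 ≈ 20.002 hours.
From t = 91.6 to t = 115: 9.94 × (1/2)^((115−91.6)/20.002) ≈ 4.4179 μM.

4.4 μM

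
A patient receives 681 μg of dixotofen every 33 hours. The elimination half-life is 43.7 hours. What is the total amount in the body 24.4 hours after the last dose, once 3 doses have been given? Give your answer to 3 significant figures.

The 3 doses were given 90.4, 57.4, 24.4 hours ago.
Total = 681·(1/2)^(90.4/43.7) + 681·(1/2)^(57.4/43.7) + 681·(1/2)^(24.4/43.7)
      = 162.34 + 274 + 462.45 ≈ 898.79 μg.

899 μg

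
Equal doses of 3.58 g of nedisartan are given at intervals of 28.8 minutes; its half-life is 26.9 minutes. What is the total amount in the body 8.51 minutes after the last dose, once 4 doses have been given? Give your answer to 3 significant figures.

5.21 g

The 4 doses were given 94.91, 66.11, 37.31, 8.51 minutes ago.
Total = 3.58·(1/2)^(94.91/26.9) + 3.58·(1/2)^(66.11/26.9) + 3.58·(1/2)^(37.31/26.9) + 3.58·(1/2)^(8.51/26.9)
      = 0.31029 + 0.65173 + 1.3689 + 2.8751 ≈ 5.206 g.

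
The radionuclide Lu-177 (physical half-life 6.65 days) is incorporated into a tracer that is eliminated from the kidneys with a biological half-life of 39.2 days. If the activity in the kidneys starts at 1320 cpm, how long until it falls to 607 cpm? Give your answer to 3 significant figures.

1/t_eff = 1/t_phys + 1/t_biol = 1/6.65 + 1/39.2 = 0.17589 per day.
t_eff = 6.65 × 39.2 / (6.65 + 39.2) ≈ 5.6855 days.
n = log₂(1320/607) ≈ 1.1208; t = 1.1208 × 5.6855 ≈ 6.3721 days.

6.37 days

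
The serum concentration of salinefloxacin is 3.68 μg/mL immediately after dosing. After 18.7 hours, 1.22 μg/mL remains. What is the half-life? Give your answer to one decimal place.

11.7 hours

A/A₀ = 1.22/3.68 ≈ 0.33152.
n = log₂(3.0164) ≈ 1.5928 half-lives elapsed in 18.7 hours.
t½ = 18.7/1.5928 ≈ 11.74 hours.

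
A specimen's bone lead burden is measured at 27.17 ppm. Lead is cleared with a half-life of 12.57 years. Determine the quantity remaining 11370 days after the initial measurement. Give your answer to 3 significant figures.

4.88 ppm

Convert the elapsed time: 11370 days = 31.1507 years.
Number of half-lives: n = 31.1507/12.57 ≈ 2.4782.
Remaining = 27.17 × (1/2)^2.4782 = 27.17 × 0.17947 ≈ 4.8762 ppm.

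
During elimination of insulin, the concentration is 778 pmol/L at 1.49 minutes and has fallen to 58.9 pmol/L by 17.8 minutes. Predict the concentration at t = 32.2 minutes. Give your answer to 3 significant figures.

Over Δt = 17.8 − 1.49 = 16.31 minutes, the level fell by a factor of 778/58.9 ≈ 13.209.
n = log₂(13.209) ≈ 3.7234 half-lives, so t½ = 16.31/3.7234 ≈ 4.3804 minutes.
From t = 17.8 to t = 32.2: 58.9 × (1/2)^((32.2−17.8)/4.3804) ≈ 6.0327 pmol/L.

6.03 pmol/L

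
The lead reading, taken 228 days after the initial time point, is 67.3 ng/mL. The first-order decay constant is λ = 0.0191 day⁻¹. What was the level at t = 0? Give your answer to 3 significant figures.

5240 ng/mL

t½ = ln 2 / λ = 0.69315 / 0.0191 ≈ 36.29 days.
Number of half-lives elapsed: n = 228/36.29 ≈ 6.2826.
A₀ = A × 2^n = 67.3 × 2^6.2826 = 67.3 × 77.851 ≈ 5239.4 ng/mL.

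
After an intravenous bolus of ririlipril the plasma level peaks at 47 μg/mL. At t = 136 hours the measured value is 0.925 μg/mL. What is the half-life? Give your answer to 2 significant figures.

A/A₀ = 0.925/47 ≈ 0.019681.
n = log₂(50.811) ≈ 5.6671 half-lives elapsed in 136 hours.
t½ = 136/5.6671 ≈ 23.998 hours.

24 hours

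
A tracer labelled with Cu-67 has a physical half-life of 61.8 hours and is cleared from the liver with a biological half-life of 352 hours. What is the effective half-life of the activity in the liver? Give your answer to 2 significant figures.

1/t_eff = 1/t_phys + 1/t_biol = 1/61.8 + 1/352 = 0.019022 per hour.
t_eff = 61.8 × 352 / (61.8 + 352) ≈ 52.57 hours.

53 hours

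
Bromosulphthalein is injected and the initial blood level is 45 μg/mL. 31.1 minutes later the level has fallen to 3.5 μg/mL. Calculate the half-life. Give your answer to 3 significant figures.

A/A₀ = 3.5/45 ≈ 0.077778.
n = log₂(12.857) ≈ 3.6845 half-lives elapsed in 31.1 minutes.
t½ = 31.1/3.6845 ≈ 8.4408 minutes.

8.44 minutes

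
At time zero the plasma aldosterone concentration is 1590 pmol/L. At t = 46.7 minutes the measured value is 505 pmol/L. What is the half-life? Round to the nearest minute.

A/A₀ = 505/1590 ≈ 0.31761.
n = log₂(3.1485) ≈ 1.6547 half-lives elapsed in 46.7 minutes.
t½ = 46.7/1.6547 ≈ 28.223 minutes.

28 minutes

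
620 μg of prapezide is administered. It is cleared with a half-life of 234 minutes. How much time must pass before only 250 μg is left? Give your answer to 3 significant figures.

Fraction remaining = 250/620 ≈ 0.40323.
n = log₂(620/250) = ln(2.48)/ln 2 ≈ 1.3103 half-lives.
t = n × t½ = 1.3103 × 234 ≈ 306.62 minutes.

307 minutes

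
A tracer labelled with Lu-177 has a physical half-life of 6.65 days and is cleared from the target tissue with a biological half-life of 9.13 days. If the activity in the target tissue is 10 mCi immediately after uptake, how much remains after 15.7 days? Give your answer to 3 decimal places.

1/t_eff = 1/t_phys + 1/t_biol = 1/6.65 + 1/9.13 = 0.2599 per day.
t_eff = 6.65 × 9.13 / (6.65 + 9.13) ≈ 3.8476 days.
Remaining = 10 × (1/2)^(15.7/3.8476) = 10 × (1/2)^4.0805 ≈ 0.59108 mCi.

0.591 mCi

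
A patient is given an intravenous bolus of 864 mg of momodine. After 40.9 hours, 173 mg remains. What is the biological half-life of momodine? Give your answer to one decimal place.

A/A₀ = 173/864 ≈ 0.20023.
n = log₂(4.9942) ≈ 2.3203 half-lives elapsed in 40.9 hours.
t½ = 40.9/2.3203 ≈ 17.627 hours.

17.6 hours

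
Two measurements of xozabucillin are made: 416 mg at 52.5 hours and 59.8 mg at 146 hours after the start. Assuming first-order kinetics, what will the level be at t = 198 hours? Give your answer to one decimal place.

20.3 mg

Over Δt = 146 − 52.5 = 93.5 hours, the level fell by a factor of 416/59.8 ≈ 6.9565.
n = log₂(6.9565) ≈ 2.7984 half-lives, so t½ = 93.5/2.7984 ≈ 33.412 hours.
From t = 146 to t = 198: 59.8 × (1/2)^((198−146)/33.412) ≈ 20.333 mg.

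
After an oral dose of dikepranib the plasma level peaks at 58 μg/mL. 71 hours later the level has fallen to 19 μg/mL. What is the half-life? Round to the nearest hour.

44 hours

A/A₀ = 19/58 ≈ 0.32759.
n = log₂(3.0526) ≈ 1.6101 half-lives elapsed in 71 hours.
t½ = 71/1.6101 ≈ 44.098 hours.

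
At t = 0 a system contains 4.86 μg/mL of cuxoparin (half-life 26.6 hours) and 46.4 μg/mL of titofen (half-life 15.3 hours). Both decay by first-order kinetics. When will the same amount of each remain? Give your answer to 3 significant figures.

117 hours

Set 4.86·(1/2)^(t/26.6) = 46.4·(1/2)^(t/15.3).
Taking log₂: log₂(4.86/46.4) = t·(1/26.6 − 1/15.3).
log₂(0.10474) = -3.2551; 1/26.6 − 1/15.3 = -0.027765.
t = -3.2551 / -0.027765 ≈ 117.24 hours.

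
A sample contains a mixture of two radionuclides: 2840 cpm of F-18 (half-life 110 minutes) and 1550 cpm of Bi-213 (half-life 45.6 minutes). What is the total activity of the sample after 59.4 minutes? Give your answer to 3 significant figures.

F-18: 2840 × (1/2)^(59.4/110) = 2840 × (1/2)^0.54 ≈ 1953.3 cpm.
Bi-213: 1550 × (1/2)^(59.4/45.6) = 1550 × (1/2)^1.3026 ≈ 628.35 cpm.
Total = 1953.3 + 628.35 ≈ 2581.6 cpm.

2580 cpm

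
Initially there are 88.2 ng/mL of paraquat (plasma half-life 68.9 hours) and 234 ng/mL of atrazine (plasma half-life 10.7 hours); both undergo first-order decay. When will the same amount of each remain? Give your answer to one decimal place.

17.8 hours

Set 88.2·(1/2)^(t/68.9) = 234·(1/2)^(t/10.7).
Taking log₂: log₂(88.2/234) = t·(1/68.9 − 1/10.7).
log₂(0.37692) = -1.4077; 1/68.9 − 1/10.7 = -0.078944.
t = -1.4077 / -0.078944 ≈ 17.831 hours.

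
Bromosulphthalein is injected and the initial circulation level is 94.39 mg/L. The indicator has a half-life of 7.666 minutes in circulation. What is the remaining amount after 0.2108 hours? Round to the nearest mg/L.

Convert the elapsed time: 0.2108 hours = 12.648 minutes.
Number of half-lives: n = 12.648/7.666 ≈ 1.6499.
Remaining = 94.39 × (1/2)^1.6499 = 94.39 × 0.31867 ≈ 30.079 mg/L.

30 mg/L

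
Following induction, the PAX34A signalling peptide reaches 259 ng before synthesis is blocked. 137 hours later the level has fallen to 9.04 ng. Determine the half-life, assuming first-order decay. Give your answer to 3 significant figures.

28.3 hours

A/A₀ = 9.04/259 ≈ 0.034903.
n = log₂(28.65) ≈ 4.8405 half-lives elapsed in 137 hours.
t½ = 137/4.8405 ≈ 28.303 hours.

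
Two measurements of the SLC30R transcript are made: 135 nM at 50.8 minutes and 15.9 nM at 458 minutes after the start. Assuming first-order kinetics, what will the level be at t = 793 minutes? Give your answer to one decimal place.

Over Δt = 458 − 50.8 = 407.2 minutes, the level fell by a factor of 135/15.9 ≈ 8.4906.
n = log₂(8.4906) ≈ 3.0859 half-lives, so t½ = 407.2/3.0859 ≈ 131.96 minutes.
From t = 458 to t = 793: 15.9 × (1/2)^((793−458)/131.96) ≈ 2.7363 nM.

2.7 nM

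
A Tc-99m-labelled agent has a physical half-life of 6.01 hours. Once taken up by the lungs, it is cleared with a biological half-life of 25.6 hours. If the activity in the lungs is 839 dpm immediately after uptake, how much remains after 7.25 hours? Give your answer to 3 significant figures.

1/t_eff = 1/t_phys + 1/t_biol = 1/6.01 + 1/25.6 = 0.20545 per hour.
t_eff = 6.01 × 25.6 / (6.01 + 25.6) ≈ 4.8673 hours.
Remaining = 839 × (1/2)^(7.25/4.8673) = 839 × (1/2)^1.4895 ≈ 298.79 dpm.

299 dpm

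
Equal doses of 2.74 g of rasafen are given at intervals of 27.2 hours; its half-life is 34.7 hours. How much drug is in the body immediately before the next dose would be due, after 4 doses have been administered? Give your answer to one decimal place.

The 4 doses were given 108.8, 81.6, 54.4, 27.2 hours ago.
Total = 2.74·(1/2)^(108.8/34.7) + 2.74·(1/2)^(81.6/34.7) + 2.74·(1/2)^(54.4/34.7) + 2.74·(1/2)^(27.2/34.7)
      = 0.31181 + 0.53685 + 0.92431 + 1.5914 ≈ 3.3644 g.

3.4 g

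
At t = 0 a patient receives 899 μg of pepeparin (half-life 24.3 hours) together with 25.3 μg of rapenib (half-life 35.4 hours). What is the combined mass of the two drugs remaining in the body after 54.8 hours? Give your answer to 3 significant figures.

pepeparin: 899 × (1/2)^(54.8/24.3) = 899 × (1/2)^2.2551 ≈ 188.32 μg.
rapenib: 25.3 × (1/2)^(54.8/35.4) = 25.3 × (1/2)^1.548 ≈ 8.6521 μg.
Total = 188.32 + 8.6521 ≈ 196.97 μg.

197 μg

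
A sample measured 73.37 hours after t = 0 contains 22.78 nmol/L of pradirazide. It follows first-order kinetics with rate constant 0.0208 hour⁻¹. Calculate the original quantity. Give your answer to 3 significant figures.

105 nmol/L

t½ = ln 2 / k = 0.69315 / 0.0208 ≈ 33.324 hours.
Number of half-lives elapsed: n = 73.37/33.324 ≈ 2.2017.
A₀ = A × 2^n = 22.78 × 2^2.2017 = 22.78 × 4.6002 ≈ 104.79 nmol/L.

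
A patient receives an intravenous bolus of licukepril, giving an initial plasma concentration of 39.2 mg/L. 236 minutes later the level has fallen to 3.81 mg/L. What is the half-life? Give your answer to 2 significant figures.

A/A₀ = 3.81/39.2 ≈ 0.097194.
n = log₂(10.289) ≈ 3.363 half-lives elapsed in 236 minutes.
t½ = 236/3.363 ≈ 70.176 minutes.

70 minutes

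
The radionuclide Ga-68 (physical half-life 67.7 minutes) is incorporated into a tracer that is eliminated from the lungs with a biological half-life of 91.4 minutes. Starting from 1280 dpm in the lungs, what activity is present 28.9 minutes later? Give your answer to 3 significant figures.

1/t_eff = 1/t_phys + 1/t_biol = 1/67.7 + 1/91.4 = 0.025712 per minute.
t_eff = 67.7 × 91.4 / (67.7 + 91.4) ≈ 38.892 minutes.
Remaining = 1280 × (1/2)^(28.9/38.892) = 1280 × (1/2)^0.74308 ≈ 764.75 dpm.

765 dpm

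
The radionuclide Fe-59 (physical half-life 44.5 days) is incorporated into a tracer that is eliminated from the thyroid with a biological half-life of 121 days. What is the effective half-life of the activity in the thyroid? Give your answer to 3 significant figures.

32.5 days

1/t_eff = 1/t_phys + 1/t_biol = 1/44.5 + 1/121 = 0.030736 per day.
t_eff = 44.5 × 121 / (44.5 + 121) ≈ 32.535 days.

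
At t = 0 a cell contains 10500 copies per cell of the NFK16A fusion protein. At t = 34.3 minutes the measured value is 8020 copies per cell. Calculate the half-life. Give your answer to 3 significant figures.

88.2 minutes

A/A₀ = 8020/10500 ≈ 0.76381.
n = log₂(1.3092) ≈ 0.38872 half-lives elapsed in 34.3 minutes.
t½ = 34.3/0.38872 ≈ 88.239 minutes.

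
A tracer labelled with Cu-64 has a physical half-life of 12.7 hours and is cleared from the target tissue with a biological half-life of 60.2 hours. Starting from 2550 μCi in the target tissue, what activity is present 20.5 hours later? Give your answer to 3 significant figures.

658 μCi

1/t_eff = 1/t_phys + 1/t_biol = 1/12.7 + 1/60.2 = 0.095351 per hour.
t_eff = 12.7 × 60.2 / (12.7 + 60.2) ≈ 10.488 hours.
Remaining = 2550 × (1/2)^(20.5/10.488) = 2550 × (1/2)^1.9547 ≈ 657.83 μCi.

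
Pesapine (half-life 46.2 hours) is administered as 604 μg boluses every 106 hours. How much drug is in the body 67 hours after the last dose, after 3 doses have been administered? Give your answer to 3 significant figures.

275 μg

The 3 doses were given 279, 173, 67 hours ago.
Total = 604·(1/2)^(279/46.2) + 604·(1/2)^(173/46.2) + 604·(1/2)^(67/46.2)
      = 9.186 + 45.061 + 221.04 ≈ 275.29 μg.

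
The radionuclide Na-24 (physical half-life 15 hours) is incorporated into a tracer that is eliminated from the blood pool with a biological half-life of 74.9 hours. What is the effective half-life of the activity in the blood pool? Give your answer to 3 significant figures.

1/t_eff = 1/t_phys + 1/t_biol = 1/15 + 1/74.9 = 0.080018 per hour.
t_eff = 15 × 74.9 / (15 + 74.9) ≈ 12.497 hours.

12.5 hours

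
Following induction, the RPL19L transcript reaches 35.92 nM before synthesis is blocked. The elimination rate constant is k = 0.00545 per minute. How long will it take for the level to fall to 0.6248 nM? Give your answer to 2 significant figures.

740 minutes

t½ = ln 2 / k = 0.69315 / 0.00545 ≈ 127.18 minutes.
Fraction remaining = 0.6248/35.92 ≈ 0.017394.
n = log₂(35.92/0.6248) = ln(57.49)/ln 2 ≈ 5.8452 half-lives.
t = n × t½ = 5.8452 × 127.18 ≈ 743.42 minutes.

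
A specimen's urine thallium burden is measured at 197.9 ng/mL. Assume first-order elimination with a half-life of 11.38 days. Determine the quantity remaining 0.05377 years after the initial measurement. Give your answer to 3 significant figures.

59.9 ng/mL

Convert the elapsed time: 0.05377 years = 19.626 days.
Number of half-lives: n = 19.626/11.38 ≈ 1.7246.
Remaining = 197.9 × (1/2)^1.7246 = 197.9 × 0.30258 ≈ 59.881 ng/mL.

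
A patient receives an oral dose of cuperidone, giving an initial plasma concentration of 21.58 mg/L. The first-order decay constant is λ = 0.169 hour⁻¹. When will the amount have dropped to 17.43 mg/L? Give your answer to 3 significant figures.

t½ = ln 2 / λ = 0.69315 / 0.169 ≈ 4.1015 hours.
Fraction remaining = 17.43/21.58 ≈ 0.80769.
n = log₂(21.58/17.43) = ln(1.2381)/ln 2 ≈ 0.30812 half-lives.
t = n × t½ = 0.30812 × 4.1015 ≈ 1.2638 hours.

1.26 hours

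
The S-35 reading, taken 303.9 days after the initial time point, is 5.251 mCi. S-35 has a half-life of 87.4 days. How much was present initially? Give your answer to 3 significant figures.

Number of half-lives elapsed: n = 303.9/87.4 ≈ 3.4771.
A₀ = A × 2^n = 5.251 × 2^3.4771 = 5.251 × 11.136 ≈ 58.473 mCi.

58.5 mCi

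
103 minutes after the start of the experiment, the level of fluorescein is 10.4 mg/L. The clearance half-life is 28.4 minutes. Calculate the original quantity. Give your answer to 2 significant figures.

130 mg/L

Number of half-lives elapsed: n = 103/28.4 ≈ 3.6268.
A₀ = A × 2^n = 10.4 × 2^3.6268 = 10.4 × 12.353 ≈ 128.47 mg/L.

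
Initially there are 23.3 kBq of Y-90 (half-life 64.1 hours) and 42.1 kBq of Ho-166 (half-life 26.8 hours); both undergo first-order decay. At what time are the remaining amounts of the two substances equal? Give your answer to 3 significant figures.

39.3 hours

Set 23.3·(1/2)^(t/64.1) = 42.1·(1/2)^(t/26.8).
Taking log₂: log₂(23.3/42.1) = t·(1/64.1 − 1/26.8).
log₂(0.55344) = -0.85349; 1/64.1 − 1/26.8 = -0.021713.
t = -0.85349 / -0.021713 ≈ 39.308 hours.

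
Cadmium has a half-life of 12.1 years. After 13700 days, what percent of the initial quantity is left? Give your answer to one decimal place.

11.6%

13700 days = 37.5342 years.
n = 37.5342/12.1 ≈ 3.102 half-lives.
Fraction remaining = (1/2)^3.102 ≈ 0.11647, i.e. 11.647%.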